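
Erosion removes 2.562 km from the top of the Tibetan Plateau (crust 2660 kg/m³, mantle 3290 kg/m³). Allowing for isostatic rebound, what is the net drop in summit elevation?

0.491 km

Rebound u = e ρ_c/ρ_m = 2.562 km × 2660/3290 = 2.071 km.
Net surface drop = e − u = 2.562 km − 2.071 km = e (ρ_m − ρ_c)/ρ_m = 0.491 km.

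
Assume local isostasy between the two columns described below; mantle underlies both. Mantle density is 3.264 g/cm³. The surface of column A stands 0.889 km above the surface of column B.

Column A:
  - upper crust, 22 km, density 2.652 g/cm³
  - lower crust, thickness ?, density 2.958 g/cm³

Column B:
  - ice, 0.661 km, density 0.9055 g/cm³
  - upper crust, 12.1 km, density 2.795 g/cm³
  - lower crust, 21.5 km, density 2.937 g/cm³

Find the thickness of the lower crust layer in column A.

12.1 km

Take the compensation level at the base of the deeper column (depth z_c below the surface of column A) and equate Σ ρ_i t_i down to z_c; mantle fills any gap and the z_c terms cancel.
Column A: 22×2.652 + x×2.958 + (z_c − 22 − x)×3.264
Column B: 0.889×0 + 0.661×0.9055 + 12.1×2.795 + 21.5×2.937 + (z_c − 0.889 − 34.261)×3.264
The z_c×3.264 term appears on both sides and cancels. Collect the known terms of each column as K = Σ(ρt)_known − 3.264 × (depth of known layers): K_A = 58.344 − 3.264×22 = −13.464; K_B = 97.5635355 − 3.264×(0.889 + 34.261) = −17.1660645.
Balance: K_A − x×(3.264 − 2.958) = K_B, so x = (K_A − K_B)/(3.264 − 2.958) = 3.70206/0.306 = 12.1 km.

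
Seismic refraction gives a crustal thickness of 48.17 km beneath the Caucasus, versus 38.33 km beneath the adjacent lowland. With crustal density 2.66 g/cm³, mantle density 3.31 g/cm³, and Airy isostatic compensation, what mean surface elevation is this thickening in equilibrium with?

1.93 km

Excess crust Δ = 48.17 km − 38.33 km = 9.84 km, split between elevation h and root r with h + r = Δ.
Airy balance ρ_c h = (ρ_m − ρ_c) r gives r = h ρ_c/(ρ_m − ρ_c), so h (1 + ρ_c/(ρ_m − ρ_c)) = Δ, i.e. h = Δ (ρ_m − ρ_c)/ρ_m.
h = 9.84 km × 0.65/3.31 = 1.93 km.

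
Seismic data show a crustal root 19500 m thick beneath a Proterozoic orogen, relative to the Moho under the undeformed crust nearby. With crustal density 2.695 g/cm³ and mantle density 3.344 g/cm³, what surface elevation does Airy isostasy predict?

In Airy isostatic equilibrium: ρ_c h = (ρ_m − ρ_c) r.
h = r (ρ_m − ρ_c) / ρ_c = 19500 m × (3.344 − 2.695) / 2.695 = 4700 m.

4700 m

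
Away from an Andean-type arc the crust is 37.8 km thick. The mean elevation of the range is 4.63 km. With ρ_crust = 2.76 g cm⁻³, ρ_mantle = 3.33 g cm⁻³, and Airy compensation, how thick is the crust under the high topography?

Root depth r = h ρ_c / (ρ_m − ρ_c) = 4.63 km × 2.76 / 0.57 = 22.42 km.
Total thickness = T + h + r = 37.8 km + 4.63 km + 22.42 km = 64.8 km.

64.8 km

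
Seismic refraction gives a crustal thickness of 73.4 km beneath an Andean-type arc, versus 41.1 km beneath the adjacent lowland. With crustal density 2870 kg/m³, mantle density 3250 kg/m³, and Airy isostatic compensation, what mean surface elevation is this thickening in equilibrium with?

Excess crust Δ = 73.4 km − 41.1 km = 32.3 km, split between elevation h and root r with h + r = Δ.
Airy balance ρ_c h = (ρ_m − ρ_c) r gives r = h ρ_c/(ρ_m − ρ_c), so h (1 + ρ_c/(ρ_m − ρ_c)) = Δ, i.e. h = Δ (ρ_m − ρ_c)/ρ_m.
h = 32.3 km × 380/3250 = 3.78 km.

3.78 km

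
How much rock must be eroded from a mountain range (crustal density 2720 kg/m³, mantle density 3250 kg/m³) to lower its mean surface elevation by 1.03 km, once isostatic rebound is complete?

6.32 km

Net drop Δ = e − u = e − e ρ_c/ρ_m = e (ρ_m − ρ_c)/ρ_m.
e = Δ ρ_m/(ρ_m − ρ_c) = 1.03 km × 3250/530 = 6.32 km.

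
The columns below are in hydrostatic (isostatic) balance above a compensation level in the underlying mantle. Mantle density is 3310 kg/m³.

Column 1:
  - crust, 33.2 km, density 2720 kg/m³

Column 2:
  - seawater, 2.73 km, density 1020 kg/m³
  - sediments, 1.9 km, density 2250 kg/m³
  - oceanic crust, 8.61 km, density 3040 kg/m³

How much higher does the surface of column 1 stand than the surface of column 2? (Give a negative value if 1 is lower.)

For any compensation level in the mantle, the mantle terms cancel and isostasy reduces to e = (Σt_1 − Σt_2) − (Σ(ρt)_1 − Σ(ρt)_2) / ρ_m.
Σt_1 = 33.2 km; Σt_2 = 13.24 km; Σ(ρt)_1 = 90304; Σ(ρt)_2 = 33234 (in km·kg/m³).
e = (33.2 − 13.24) − (90304 − 33234) / 3310 = 2.72 km.

2.72 km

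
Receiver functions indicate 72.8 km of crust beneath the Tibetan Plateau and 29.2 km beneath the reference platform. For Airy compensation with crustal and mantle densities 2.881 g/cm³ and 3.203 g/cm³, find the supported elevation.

4.38 km

Excess crust Δ = 72.8 km − 29.2 km = 43.6 km, split between elevation h and root r with h + r = Δ.
Airy balance ρ_c h = (ρ_m − ρ_c) r gives r = h ρ_c/(ρ_m − ρ_c), so h (1 + ρ_c/(ρ_m − ρ_c)) = Δ, i.e. h = Δ (ρ_m − ρ_c)/ρ_m.
h = 43.6 km × 0.322/3.203 = 4.38 km.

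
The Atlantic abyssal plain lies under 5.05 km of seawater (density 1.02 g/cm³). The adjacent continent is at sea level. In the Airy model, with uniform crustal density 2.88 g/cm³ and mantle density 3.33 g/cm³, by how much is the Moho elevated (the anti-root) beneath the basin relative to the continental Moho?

In Airy isostatic equilibrium: replacing crust with seawater at the top is compensated by replacing crust with mantle at the base: d (ρ_c − ρ_w) = a (ρ_m − ρ_c).
a = d (ρ_c − ρ_w)/(ρ_m − ρ_c) = 5.05 km × 1.86/0.45 = 20.9 km.

20.9 km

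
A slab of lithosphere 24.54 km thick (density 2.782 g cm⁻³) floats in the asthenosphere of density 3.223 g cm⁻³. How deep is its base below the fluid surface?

21.2 km

Draft d = t ρ_obj/ρ_fluid = 24.54 km × 2.782/3.223 = 21.2 km.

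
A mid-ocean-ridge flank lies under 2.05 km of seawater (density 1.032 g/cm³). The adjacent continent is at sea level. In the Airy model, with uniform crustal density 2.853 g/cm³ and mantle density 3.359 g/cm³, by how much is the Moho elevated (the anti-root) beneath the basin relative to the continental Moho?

7.38 km

By Archimedes' principle applied to the lithosphere: replacing crust with seawater at the top is compensated by replacing crust with mantle at the base: d (ρ_c − ρ_w) = a (ρ_m − ρ_c).
a = d (ρ_c − ρ_w)/(ρ_m − ρ_c) = 2.05 km × 1.821/0.506 = 7.38 km.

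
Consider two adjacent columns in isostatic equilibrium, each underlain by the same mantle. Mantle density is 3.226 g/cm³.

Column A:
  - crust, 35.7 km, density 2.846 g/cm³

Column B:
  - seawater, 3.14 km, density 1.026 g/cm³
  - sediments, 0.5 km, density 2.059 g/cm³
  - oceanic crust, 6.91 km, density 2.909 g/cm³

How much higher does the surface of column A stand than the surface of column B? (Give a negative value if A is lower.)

1.2 km

For any compensation level in the mantle, the mantle terms cancel and isostasy reduces to e = (Σt_A − Σt_B) − (Σ(ρt)_A − Σ(ρt)_B) / ρ_m.
Σt_A = 35.7 km; Σt_B = 10.55 km; Σ(ρt)_A = 101.6022; Σ(ρt)_B = 24.35233 (in km·g/cm³).
e = (35.7 − 10.55) − (101.6022 − 24.35233) / 3.226 = 1.2 km.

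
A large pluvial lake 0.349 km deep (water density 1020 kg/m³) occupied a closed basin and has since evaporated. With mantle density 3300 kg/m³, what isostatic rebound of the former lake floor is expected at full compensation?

0.108 km

u = d ρ_w/ρ_m = 0.349 km × 1020/3300 = 0.108 km.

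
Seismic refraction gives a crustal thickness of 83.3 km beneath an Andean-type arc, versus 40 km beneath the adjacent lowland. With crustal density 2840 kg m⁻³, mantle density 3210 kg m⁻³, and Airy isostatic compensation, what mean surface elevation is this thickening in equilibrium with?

Excess crust Δ = 83.3 km − 40 km = 43.3 km, split between elevation h and root r with h + r = Δ.
Airy balance ρ_c h = (ρ_m − ρ_c) r gives r = h ρ_c/(ρ_m − ρ_c), so h (1 + ρ_c/(ρ_m − ρ_c)) = Δ, i.e. h = Δ (ρ_m − ρ_c)/ρ_m.
h = 43.3 km × 370/3210 = 4.99 km.

4.99 km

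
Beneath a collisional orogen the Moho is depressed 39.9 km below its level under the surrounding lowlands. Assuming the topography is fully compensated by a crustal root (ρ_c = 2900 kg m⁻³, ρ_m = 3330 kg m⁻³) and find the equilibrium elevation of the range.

5.92 km

Balancing pressure at the compensation depth: ρ_c h = (ρ_m − ρ_c) r.
h = r (ρ_m − ρ_c) / ρ_c = 39.9 km × (3330 − 2900) / 2900 = 5.92 km.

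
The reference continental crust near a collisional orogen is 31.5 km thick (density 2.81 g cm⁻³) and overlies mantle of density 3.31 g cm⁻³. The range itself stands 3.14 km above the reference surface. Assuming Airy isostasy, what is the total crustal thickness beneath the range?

Root depth r = h ρ_c / (ρ_m − ρ_c) = 3.14 km × 2.81 / 0.5 = 17.65 km.
Total thickness = T + h + r = 31.5 km + 3.14 km + 17.65 km = 52.3 km.

52.3 km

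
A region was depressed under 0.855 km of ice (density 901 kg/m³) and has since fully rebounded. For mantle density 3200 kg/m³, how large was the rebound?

0.241 km

Removing the load lets mantle flow back in; uplift u satisfies ρ_ice t = ρ_m u.
u = t ρ_ice/ρ_m = 0.855 km × 901/3200 = 0.241 km.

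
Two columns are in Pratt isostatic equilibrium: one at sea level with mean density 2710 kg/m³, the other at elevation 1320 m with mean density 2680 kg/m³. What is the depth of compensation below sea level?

118000 m

ρ_ref D = ρ (D + h) → D (ρ_ref − ρ) = ρ h.
D = ρ h/(ρ_ref − ρ) = 2680 × 1320 m/(2710 − 2680) = 118000 m.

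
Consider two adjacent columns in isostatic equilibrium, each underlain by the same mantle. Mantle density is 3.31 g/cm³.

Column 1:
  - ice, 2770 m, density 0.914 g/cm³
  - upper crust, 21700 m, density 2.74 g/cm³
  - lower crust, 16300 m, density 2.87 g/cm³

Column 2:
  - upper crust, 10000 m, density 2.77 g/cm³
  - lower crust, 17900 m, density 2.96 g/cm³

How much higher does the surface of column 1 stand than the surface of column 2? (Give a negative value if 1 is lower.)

For any compensation level in the mantle, the mantle terms cancel and isostasy reduces to e = (Σt_1 − Σt_2) − (Σ(ρt)_1 − Σ(ρt)_2) / ρ_m.
Σt_1 = 40770 m; Σt_2 = 27900 m; Σ(ρt)_1 = 108770.78; Σ(ρt)_2 = 80684 (in m·g/cm³).
e = (40770 − 27900) − (108770.78 − 80684) / 3.31 = 4380 m.

4380 m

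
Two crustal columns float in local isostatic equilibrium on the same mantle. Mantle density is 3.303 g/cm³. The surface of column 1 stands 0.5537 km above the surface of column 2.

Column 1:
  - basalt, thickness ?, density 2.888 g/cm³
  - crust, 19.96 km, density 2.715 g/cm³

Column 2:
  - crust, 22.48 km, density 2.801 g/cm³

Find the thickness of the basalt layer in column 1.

Take the compensation level at the base of the deeper column (depth z_c below the surface of column 1) and equate Σ ρ_i t_i down to z_c; mantle fills any gap and the z_c terms cancel.
Column 1: x×2.888 + 19.96×2.715 + (z_c − 19.96 − x)×3.303
Column 2: 0.5537×0 + 22.48×2.801 + (z_c − 0.5537 − 22.48)×3.303
The z_c×3.303 term appears on both sides and cancels. Collect the known terms of each column as K = Σ(ρt)_known − 3.303 × (depth of known layers): K_1 = 54.1914 − 3.303×19.96 = −11.73648; K_2 = 62.96648 − 3.303×(0.5537 + 22.48) = −13.1138311.
Balance: K_1 − x×(3.303 − 2.888) = K_2, so x = (K_1 − K_2)/(3.303 − 2.888) = 1.37735/0.415 = 3.32 km.

3.32 km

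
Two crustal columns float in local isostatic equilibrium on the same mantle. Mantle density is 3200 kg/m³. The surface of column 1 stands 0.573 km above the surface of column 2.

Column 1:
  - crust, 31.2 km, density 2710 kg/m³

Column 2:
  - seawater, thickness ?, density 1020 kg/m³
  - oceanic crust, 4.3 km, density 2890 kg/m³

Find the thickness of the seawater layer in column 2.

Take the compensation level at the base of the deeper column (depth z_c below the surface of column 1) and equate Σ ρ_i t_i down to z_c; mantle fills any gap and the z_c terms cancel.
Column 1: 31.2×2710 + (z_c − 31.2)×3200
Column 2: 0.573×0 + x×1020 + 4.3×2890 + (z_c − 0.573 − 4.3 − x)×3200
The z_c×3200 term appears on both sides and cancels. Collect the known terms of each column as K = Σ(ρt)_known − 3200 × (depth of known layers): K_1 = 84552 − 3200×31.2 = −15288; K_2 = 12427 − 3200×(0.573 + 4.3) = −3166.6.
Balance: K_1 = K_2 − x×(3200 − 1020), so x = (K_2 − K_1)/(3200 − 1020) = 12121.4/2180 = 5.56 km.

5.56 km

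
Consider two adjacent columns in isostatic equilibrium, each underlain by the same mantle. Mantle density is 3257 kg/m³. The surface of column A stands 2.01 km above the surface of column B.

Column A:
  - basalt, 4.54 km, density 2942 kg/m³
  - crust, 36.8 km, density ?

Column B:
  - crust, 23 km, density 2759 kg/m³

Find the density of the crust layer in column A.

Take the compensation level at the base of the deeper column (depth z_c below the surface of column A) and equate Σ ρ_i t_i down to z_c; mantle fills any gap and the z_c terms cancel.
Column A: 4.54×2942 + 36.8×ρ + (z_c − 41.34)×3257
Column B: 2.01×0 + 23×2759 + (z_c − 2.01 − 23)×3257
The z_c×3257 term appears on both sides and cancels. Collect the known terms of each column as K = Σ(ρt)_known − 3257 × (depth of known layers): K_A = 13356.68 − 3257×41.34 = −121287.7; K_B = 63457 − 3257×(2.01 + 23) = −18000.57.
Balance: K_A + 36.8×ρ = K_B, so ρ = (K_B − K_A)/36.8 = 103287/36.8 = 2810 kg/m³.

2810 kg/m³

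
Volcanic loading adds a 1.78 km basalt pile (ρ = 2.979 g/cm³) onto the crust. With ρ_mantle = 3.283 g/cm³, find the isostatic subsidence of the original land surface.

Subaerial loading: s = t ρ_load / ρ_m.
s = 1.78 km × 2.979/3.283 = 1.62 km.

1.62 km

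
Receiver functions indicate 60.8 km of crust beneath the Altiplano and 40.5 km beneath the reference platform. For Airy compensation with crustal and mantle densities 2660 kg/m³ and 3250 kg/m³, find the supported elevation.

Excess crust Δ = 60.8 km − 40.5 km = 20.3 km, split between elevation h and root r with h + r = Δ.
Airy balance ρ_c h = (ρ_m − ρ_c) r gives r = h ρ_c/(ρ_m − ρ_c), so h (1 + ρ_c/(ρ_m − ρ_c)) = Δ, i.e. h = Δ (ρ_m − ρ_c)/ρ_m.
h = 20.3 km × 590/3250 = 3.69 km.

3.69 km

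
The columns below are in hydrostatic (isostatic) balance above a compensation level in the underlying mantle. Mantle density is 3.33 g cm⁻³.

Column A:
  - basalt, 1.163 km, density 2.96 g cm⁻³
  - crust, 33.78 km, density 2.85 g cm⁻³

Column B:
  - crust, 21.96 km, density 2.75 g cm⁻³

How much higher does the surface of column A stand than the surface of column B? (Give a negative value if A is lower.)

1.17 km

For any compensation level in the mantle, the mantle terms cancel and isostasy reduces to e = (Σt_A − Σt_B) − (Σ(ρt)_A − Σ(ρt)_B) / ρ_m.
Σt_A = 34.943 km; Σt_B = 21.96 km; Σ(ρt)_A = 99.71548; Σ(ρt)_B = 60.39 (in km·g cm⁻³).
e = (34.943 − 21.96) − (99.71548 − 60.39) / 3.33 = 1.17 km.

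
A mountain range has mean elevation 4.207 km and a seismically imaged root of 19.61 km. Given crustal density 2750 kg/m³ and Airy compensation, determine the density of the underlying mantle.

3340 kg/m³

Airy balance: ρ_c h = (ρ_m − ρ_c) r → ρ_m = ρ_c (1 + h/r).
ρ_m = 2750 × (1 + 4.207 km/19.61 km) = 3340 kg/m³.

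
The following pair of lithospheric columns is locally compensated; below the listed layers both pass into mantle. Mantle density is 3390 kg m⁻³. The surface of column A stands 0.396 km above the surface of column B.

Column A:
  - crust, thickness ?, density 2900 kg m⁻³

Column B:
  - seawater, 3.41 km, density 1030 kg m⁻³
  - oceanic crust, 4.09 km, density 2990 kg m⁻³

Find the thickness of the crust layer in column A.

Take the compensation level at the base of the deeper column (depth z_c below the surface of column A) and equate Σ ρ_i t_i down to z_c; mantle fills any gap and the z_c terms cancel.
Column A: x×2900 + (z_c − 0 − x)×3390
Column B: 0.396×0 + 3.41×1030 + 4.09×2990 + (z_c − 0.396 − 7.5)×3390
The z_c×3390 term appears on both sides and cancels. Collect the known terms of each column as K = Σ(ρt)_known − 3390 × (depth of known layers): K_A = 0 − 3390×0 = 0; K_B = 15741.4 − 3390×(0.396 + 7.5) = −11026.04.
Balance: K_A − x×(3390 − 2900) = K_B, so x = (K_A − K_B)/(3390 − 2900) = 11026/490 = 22.5 km.

22.5 km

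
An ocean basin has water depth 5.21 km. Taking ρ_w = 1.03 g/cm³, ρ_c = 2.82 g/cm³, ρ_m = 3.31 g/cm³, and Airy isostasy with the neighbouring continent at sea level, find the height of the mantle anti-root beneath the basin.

19 km

Isostatic balance requires: replacing crust with seawater at the top is compensated by replacing crust with mantle at the base: d (ρ_c − ρ_w) = a (ρ_m − ρ_c).
a = d (ρ_c − ρ_w)/(ρ_m − ρ_c) = 5.21 km × 1.79/0.49 = 19 km.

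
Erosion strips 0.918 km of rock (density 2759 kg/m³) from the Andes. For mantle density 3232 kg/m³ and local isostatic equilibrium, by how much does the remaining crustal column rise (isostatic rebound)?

Unloading: uplift u = e ρ_c/ρ_m = 0.918 km × 2759/3232 = 0.784 km.

0.784 km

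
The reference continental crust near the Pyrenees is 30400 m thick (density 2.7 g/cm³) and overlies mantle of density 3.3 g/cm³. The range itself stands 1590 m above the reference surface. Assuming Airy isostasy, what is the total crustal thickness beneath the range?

39100 m

Root depth r = h ρ_c / (ρ_m − ρ_c) = 1590 m × 2.7 / 0.6 = 7155 m.
Total thickness = T + h + r = 30400 m + 1590 m + 7155 m = 39100 m.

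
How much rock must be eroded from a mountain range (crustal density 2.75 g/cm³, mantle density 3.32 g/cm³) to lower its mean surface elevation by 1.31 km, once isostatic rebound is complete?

Net drop Δ = e − u = e − e ρ_c/ρ_m = e (ρ_m − ρ_c)/ρ_m.
e = Δ ρ_m/(ρ_m − ρ_c) = 1.31 km × 3.32/0.57 = 7.63 km.

7.63 km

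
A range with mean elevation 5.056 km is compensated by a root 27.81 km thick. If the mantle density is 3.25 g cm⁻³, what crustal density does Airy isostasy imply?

ρ_c h = (ρ_m − ρ_c) r → ρ_c (h + r) = ρ_m r → ρ_c = ρ_m r / (h + r).
ρ_c = 3.25 × 27.81 km / (5.056 km + 27.81 km) = 2.75 g cm⁻³.

2.75 g cm⁻³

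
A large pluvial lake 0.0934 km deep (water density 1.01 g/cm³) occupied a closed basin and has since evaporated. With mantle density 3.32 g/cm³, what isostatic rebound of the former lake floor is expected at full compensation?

u = d ρ_w/ρ_m = 0.0934 km × 1.01/3.32 = 0.0284 km.

0.0284 km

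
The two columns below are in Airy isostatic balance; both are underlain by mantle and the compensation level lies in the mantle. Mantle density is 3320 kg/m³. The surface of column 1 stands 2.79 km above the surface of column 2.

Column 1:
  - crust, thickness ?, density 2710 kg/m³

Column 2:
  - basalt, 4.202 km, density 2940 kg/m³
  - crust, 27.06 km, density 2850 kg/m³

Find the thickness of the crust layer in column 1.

38.7 km

Take the compensation level at the base of the deeper column (depth z_c below the surface of column 1) and equate Σ ρ_i t_i down to z_c; mantle fills any gap and the z_c terms cancel.
Column 1: x×2710 + (z_c − 0 − x)×3320
Column 2: 2.79×0 + 4.202×2940 + 27.06×2850 + (z_c − 2.79 − 31.262)×3320
The z_c×3320 term appears on both sides and cancels. Collect the known terms of each column as K = Σ(ρt)_known − 3320 × (depth of known layers): K_1 = 0 − 3320×0 = 0; K_2 = 89474.88 − 3320×(2.79 + 31.262) = −23577.76.
Balance: K_1 − x×(3320 − 2710) = K_2, so x = (K_1 − K_2)/(3320 − 2710) = 23577.8/610 = 38.7 km.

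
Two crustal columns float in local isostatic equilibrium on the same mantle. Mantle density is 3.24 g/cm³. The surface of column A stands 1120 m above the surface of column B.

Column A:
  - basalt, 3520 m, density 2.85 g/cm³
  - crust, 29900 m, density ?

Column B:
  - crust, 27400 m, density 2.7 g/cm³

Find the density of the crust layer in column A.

Take the compensation level at the base of the deeper column (depth z_c below the surface of column A) and equate Σ ρ_i t_i down to z_c; mantle fills any gap and the z_c terms cancel.
Column A: 3520×2.85 + 29900×ρ + (z_c − 33420)×3.24
Column B: 1120×0 + 27400×2.7 + (z_c − 1120 − 27400)×3.24
The z_c×3.24 term appears on both sides and cancels. Collect the known terms of each column as K = Σ(ρt)_known − 3.24 × (depth of known layers): K_A = 10032 − 3.24×33420 = −98248.8; K_B = 73980 − 3.24×(1120 + 27400) = −18424.8.
Balance: K_A + 29900×ρ = K_B, so ρ = (K_B − K_A)/29900 = 79824/29900 = 2.67 g/cm³.

2.67 g/cm³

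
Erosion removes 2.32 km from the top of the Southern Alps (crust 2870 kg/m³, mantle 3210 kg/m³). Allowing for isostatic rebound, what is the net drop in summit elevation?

Rebound u = e ρ_c/ρ_m = 2.32 km × 2870/3210 = 2.074 km.
Net surface drop = e − u = 2.32 km − 2.074 km = e (ρ_m − ρ_c)/ρ_m = 0.246 km.

0.246 km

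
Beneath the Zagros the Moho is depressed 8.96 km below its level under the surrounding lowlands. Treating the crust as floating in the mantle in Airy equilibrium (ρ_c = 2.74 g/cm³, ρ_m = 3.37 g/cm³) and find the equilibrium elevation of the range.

In Airy isostatic equilibrium: ρ_c h = (ρ_m − ρ_c) r.
h = r (ρ_m − ρ_c) / ρ_c = 8.96 km × (3.37 − 2.74) / 2.74 = 2.06 km.

2.06 km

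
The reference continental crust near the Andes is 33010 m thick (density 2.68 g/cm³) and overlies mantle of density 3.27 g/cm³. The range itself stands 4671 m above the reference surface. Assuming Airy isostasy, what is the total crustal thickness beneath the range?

58900 m

Root depth r = h ρ_c / (ρ_m − ρ_c) = 4671 m × 2.68 / 0.59 = 21220 m.
Total thickness = T + h + r = 33010 m + 4671 m + 21220 m = 58900 m.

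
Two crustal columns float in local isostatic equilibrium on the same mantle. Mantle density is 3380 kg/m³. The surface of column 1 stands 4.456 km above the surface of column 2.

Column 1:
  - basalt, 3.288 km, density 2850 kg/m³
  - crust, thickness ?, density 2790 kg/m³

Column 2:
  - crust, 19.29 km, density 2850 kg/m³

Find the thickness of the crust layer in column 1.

Take the compensation level at the base of the deeper column (depth z_c below the surface of column 1) and equate Σ ρ_i t_i down to z_c; mantle fills any gap and the z_c terms cancel.
Column 1: 3.288×2850 + x×2790 + (z_c − 3.288 − x)×3380
Column 2: 4.456×0 + 19.29×2850 + (z_c − 4.456 − 19.29)×3380
The z_c×3380 term appears on both sides and cancels. Collect the known terms of each column as K = Σ(ρt)_known − 3380 × (depth of known layers): K_1 = 9370.8 − 3380×3.288 = −1742.64; K_2 = 54976.5 − 3380×(4.456 + 19.29) = −25284.98.
Balance: K_1 − x×(3380 − 2790) = K_2, so x = (K_1 − K_2)/(3380 − 2790) = 23542.3/590 = 39.9 km.

39.9 km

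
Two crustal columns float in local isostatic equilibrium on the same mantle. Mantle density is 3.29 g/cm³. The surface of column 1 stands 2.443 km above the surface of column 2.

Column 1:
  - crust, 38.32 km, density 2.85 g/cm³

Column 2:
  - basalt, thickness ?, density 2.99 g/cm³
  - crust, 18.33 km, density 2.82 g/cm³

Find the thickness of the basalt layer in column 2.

Take the compensation level at the base of the deeper column (depth z_c below the surface of column 1) and equate Σ ρ_i t_i down to z_c; mantle fills any gap and the z_c terms cancel.
Column 1: 38.32×2.85 + (z_c − 38.32)×3.29
Column 2: 2.443×0 + x×2.99 + 18.33×2.82 + (z_c − 2.443 − 18.33 − x)×3.29
The z_c×3.29 term appears on both sides and cancels. Collect the known terms of each column as K = Σ(ρt)_known − 3.29 × (depth of known layers): K_1 = 109.212 − 3.29×38.32 = −16.8608; K_2 = 51.6906 − 3.29×(2.443 + 18.33) = −16.65257.
Balance: K_1 = K_2 − x×(3.29 − 2.99), so x = (K_2 − K_1)/(3.29 − 2.99) = 0.20823/0.3 = 0.694 km.

0.694 km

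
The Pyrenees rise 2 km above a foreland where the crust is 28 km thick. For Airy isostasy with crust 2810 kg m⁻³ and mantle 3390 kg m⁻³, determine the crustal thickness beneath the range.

39.7 km

Root depth r = h ρ_c / (ρ_m − ρ_c) = 2 km × 2810 / 580 = 9.69 km.
Total thickness = T + h + r = 28 km + 2 km + 9.69 km = 39.7 km.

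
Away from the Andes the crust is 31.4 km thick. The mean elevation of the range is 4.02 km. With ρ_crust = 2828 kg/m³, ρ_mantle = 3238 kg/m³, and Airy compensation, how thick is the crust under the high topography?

Root depth r = h ρ_c / (ρ_m − ρ_c) = 4.02 km × 2828 / 410 = 27.73 km.
Total thickness = T + h + r = 31.4 km + 4.02 km + 27.73 km = 63.1 km.

63.1 km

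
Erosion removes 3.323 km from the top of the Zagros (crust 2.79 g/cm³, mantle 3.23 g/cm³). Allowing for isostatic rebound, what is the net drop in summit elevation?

Rebound u = e ρ_c/ρ_m = 3.323 km × 2.79/3.23 = 2.87 km.
Net surface drop = e − u = 3.323 km − 2.87 km = e (ρ_m − ρ_c)/ρ_m = 0.453 km.

0.453 km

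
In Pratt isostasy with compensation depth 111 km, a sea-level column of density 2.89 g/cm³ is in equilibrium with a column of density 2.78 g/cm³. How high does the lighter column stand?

4.39 km

ρ_ref D = ρ (D + h) → h = D (ρ_ref − ρ)/ρ.
h = 111 km × (2.89 − 2.78)/2.78 = 4.39 km.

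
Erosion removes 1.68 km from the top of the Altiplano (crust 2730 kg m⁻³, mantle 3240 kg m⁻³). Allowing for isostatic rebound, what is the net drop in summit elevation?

0.264 km

Rebound u = e ρ_c/ρ_m = 1.68 km × 2730/3240 = 1.416 km.
Net surface drop = e − u = 1.68 km − 1.416 km = e (ρ_m − ρ_c)/ρ_m = 0.264 km.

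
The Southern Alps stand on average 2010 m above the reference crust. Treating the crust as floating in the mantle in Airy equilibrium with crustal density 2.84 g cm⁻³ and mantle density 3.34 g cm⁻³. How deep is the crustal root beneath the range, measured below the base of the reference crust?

11400 m

Isostatic balance requires: the weight of the topography is balanced by the buoyancy of the root, ρ_c h = (ρ_m − ρ_c) r.
r = h · ρ_c / (ρ_m − ρ_c) = 2010 m × 2.84 / (3.34 − 2.84) = 11400 m.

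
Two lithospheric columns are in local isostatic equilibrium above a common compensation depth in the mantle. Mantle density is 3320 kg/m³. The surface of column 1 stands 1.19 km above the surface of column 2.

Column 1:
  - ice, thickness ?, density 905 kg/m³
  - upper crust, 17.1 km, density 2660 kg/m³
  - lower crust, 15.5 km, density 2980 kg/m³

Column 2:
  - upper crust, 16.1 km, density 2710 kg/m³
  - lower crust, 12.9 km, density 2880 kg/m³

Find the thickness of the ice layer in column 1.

Take the compensation level at the base of the deeper column (depth z_c below the surface of column 1) and equate Σ ρ_i t_i down to z_c; mantle fills any gap and the z_c terms cancel.
Column 1: x×905 + 17.1×2660 + 15.5×2980 + (z_c − 32.6 − x)×3320
Column 2: 1.19×0 + 16.1×2710 + 12.9×2880 + (z_c − 1.19 − 29)×3320
The z_c×3320 term appears on both sides and cancels. Collect the known terms of each column as K = Σ(ρt)_known − 3320 × (depth of known layers): K_1 = 91676 − 3320×32.6 = −16556; K_2 = 80783 − 3320×(1.19 + 29) = −19447.8.
Balance: K_1 − x×(3320 − 905) = K_2, so x = (K_1 − K_2)/(3320 − 905) = 2891.8/2415 = 1.2 km.

1.2 km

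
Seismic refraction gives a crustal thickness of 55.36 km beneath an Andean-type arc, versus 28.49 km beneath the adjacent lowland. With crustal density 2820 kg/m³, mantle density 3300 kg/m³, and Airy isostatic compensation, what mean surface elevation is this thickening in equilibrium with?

3.91 km

Excess crust Δ = 55.36 km − 28.49 km = 26.87 km, split between elevation h and root r with h + r = Δ.
Airy balance ρ_c h = (ρ_m − ρ_c) r gives r = h ρ_c/(ρ_m − ρ_c), so h (1 + ρ_c/(ρ_m − ρ_c)) = Δ, i.e. h = Δ (ρ_m − ρ_c)/ρ_m.
h = 26.87 km × 480/3300 = 3.91 km.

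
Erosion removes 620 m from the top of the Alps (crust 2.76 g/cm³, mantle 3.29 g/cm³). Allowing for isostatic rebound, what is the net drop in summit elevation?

Rebound u = e ρ_c/ρ_m = 620 m × 2.76/3.29 = 520.1 m.
Net surface drop = e − u = 620 m − 520.1 m = e (ρ_m − ρ_c)/ρ_m = 99.9 m.

99.9 m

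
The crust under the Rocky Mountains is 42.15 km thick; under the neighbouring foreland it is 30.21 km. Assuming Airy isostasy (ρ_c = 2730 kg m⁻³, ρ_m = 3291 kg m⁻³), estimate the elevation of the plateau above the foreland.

Excess crust Δ = 42.15 km − 30.21 km = 11.94 km, split between elevation h and root r with h + r = Δ.
Airy balance ρ_c h = (ρ_m − ρ_c) r gives r = h ρ_c/(ρ_m − ρ_c), so h (1 + ρ_c/(ρ_m − ρ_c)) = Δ, i.e. h = Δ (ρ_m − ρ_c)/ρ_m.
h = 11.94 km × 561/3291 = 2.04 km.

2.04 km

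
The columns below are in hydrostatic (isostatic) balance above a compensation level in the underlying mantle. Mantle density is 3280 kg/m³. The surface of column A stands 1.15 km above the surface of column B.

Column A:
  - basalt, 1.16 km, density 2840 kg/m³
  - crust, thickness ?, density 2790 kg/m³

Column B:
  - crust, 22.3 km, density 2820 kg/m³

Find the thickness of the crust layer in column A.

27.6 km

Take the compensation level at the base of the deeper column (depth z_c below the surface of column A) and equate Σ ρ_i t_i down to z_c; mantle fills any gap and the z_c terms cancel.
Column A: 1.16×2840 + x×2790 + (z_c − 1.16 − x)×3280
Column B: 1.15×0 + 22.3×2820 + (z_c − 1.15 − 22.3)×3280
The z_c×3280 term appears on both sides and cancels. Collect the known terms of each column as K = Σ(ρt)_known − 3280 × (depth of known layers): K_A = 3294.4 − 3280×1.16 = −510.4; K_B = 62886 − 3280×(1.15 + 22.3) = −14030.
Balance: K_A − x×(3280 − 2790) = K_B, so x = (K_A − K_B)/(3280 − 2790) = 13519.6/490 = 27.6 km.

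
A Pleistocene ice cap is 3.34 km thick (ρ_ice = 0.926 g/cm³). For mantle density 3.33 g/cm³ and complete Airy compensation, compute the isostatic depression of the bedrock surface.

0.929 km

By Archimedes' principle applied to the lithosphere: the ice load ρ_ice t is balanced by mantle displaced below, ρ_m s.
s = t ρ_ice / ρ_m = 3.34 km × 0.926/3.33 = 0.929 km.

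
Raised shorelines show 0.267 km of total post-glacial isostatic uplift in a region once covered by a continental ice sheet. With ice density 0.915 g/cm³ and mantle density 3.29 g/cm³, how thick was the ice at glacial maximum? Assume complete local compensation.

0.96 km

u = t ρ_ice/ρ_m → t = u ρ_m/ρ_ice = 0.267 km × 3.29/0.915 = 0.96 km.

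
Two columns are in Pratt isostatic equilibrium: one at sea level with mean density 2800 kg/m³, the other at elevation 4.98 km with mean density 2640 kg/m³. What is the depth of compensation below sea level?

82.2 km

ρ_ref D = ρ (D + h) → D (ρ_ref − ρ) = ρ h.
D = ρ h/(ρ_ref − ρ) = 2640 × 4.98 km/(2800 − 2640) = 82.2 km.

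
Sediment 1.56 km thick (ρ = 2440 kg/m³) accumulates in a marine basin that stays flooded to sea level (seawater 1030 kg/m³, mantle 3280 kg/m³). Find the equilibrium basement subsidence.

0.978 km

Submarine loading: the sediment displaces seawater, and the subsidence is in turn flooded, so s (ρ_m − ρ_w) = t (ρ_sed − ρ_w).
s = 1.56 km × (2440 − 1030) / (3280 − 1030) = 0.978 km.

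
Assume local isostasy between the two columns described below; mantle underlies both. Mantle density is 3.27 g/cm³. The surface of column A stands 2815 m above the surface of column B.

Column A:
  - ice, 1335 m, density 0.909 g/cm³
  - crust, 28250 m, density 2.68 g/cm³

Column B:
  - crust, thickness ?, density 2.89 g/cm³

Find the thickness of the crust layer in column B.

27900 m

Take the compensation level at the base of the deeper column (depth z_c below the surface of column A) and equate Σ ρ_i t_i down to z_c; mantle fills any gap and the z_c terms cancel.
Column A: 1335×0.909 + 28250×2.68 + (z_c − 29585)×3.27
Column B: 2815×0 + x×2.89 + (z_c − 2815 − 0 − x)×3.27
The z_c×3.27 term appears on both sides and cancels. Collect the known terms of each column as K = Σ(ρt)_known − 3.27 × (depth of known layers): K_A = 76923.515 − 3.27×29585 = −19819.435; K_B = 0 − 3.27×(2815 + 0) = −9205.05.
Balance: K_A = K_B − x×(3.27 − 2.89), so x = (K_B − K_A)/(3.27 − 2.89) = 10614.4/0.38 = 27900 m.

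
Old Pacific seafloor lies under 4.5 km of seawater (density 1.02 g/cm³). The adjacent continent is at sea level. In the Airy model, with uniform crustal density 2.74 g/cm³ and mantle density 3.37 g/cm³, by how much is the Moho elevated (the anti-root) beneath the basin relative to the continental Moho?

For local isostatic compensation: replacing crust with seawater at the top is compensated by replacing crust with mantle at the base: d (ρ_c − ρ_w) = a (ρ_m − ρ_c).
a = d (ρ_c − ρ_w)/(ρ_m − ρ_c) = 4.5 km × 1.72/0.63 = 12.3 km.

12.3 km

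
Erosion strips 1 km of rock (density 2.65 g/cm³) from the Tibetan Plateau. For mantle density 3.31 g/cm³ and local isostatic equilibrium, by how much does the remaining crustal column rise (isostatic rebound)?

0.801 km

Unloading: uplift u = e ρ_c/ρ_m = 1 km × 2.65/3.31 = 0.801 km.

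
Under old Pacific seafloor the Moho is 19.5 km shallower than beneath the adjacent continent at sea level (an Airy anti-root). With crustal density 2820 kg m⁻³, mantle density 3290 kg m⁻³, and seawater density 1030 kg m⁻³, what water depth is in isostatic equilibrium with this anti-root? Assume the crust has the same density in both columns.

5.12 km

Replacing a thickness d of crust by seawater at the top must be balanced by replacing crust with mantle at the base: d (ρ_c − ρ_w) = a (ρ_m − ρ_c).
d = a (ρ_m − ρ_c)/(ρ_c − ρ_w) = 19.5 km × 470/1790 = 5.12 km.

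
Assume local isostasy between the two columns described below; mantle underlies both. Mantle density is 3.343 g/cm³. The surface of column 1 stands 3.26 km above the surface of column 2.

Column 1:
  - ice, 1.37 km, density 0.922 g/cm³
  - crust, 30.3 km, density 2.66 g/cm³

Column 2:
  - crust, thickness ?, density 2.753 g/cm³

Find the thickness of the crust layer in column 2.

22.2 km

Take the compensation level at the base of the deeper column (depth z_c below the surface of column 1) and equate Σ ρ_i t_i down to z_c; mantle fills any gap and the z_c terms cancel.
Column 1: 1.37×0.922 + 30.3×2.66 + (z_c − 31.67)×3.343
Column 2: 3.26×0 + x×2.753 + (z_c − 3.26 − 0 − x)×3.343
The z_c×3.343 term appears on both sides and cancels. Collect the known terms of each column as K = Σ(ρt)_known − 3.343 × (depth of known layers): K_1 = 81.86114 − 3.343×31.67 = −24.01167; K_2 = 0 − 3.343×(3.26 + 0) = −10.89818.
Balance: K_1 = K_2 − x×(3.343 − 2.753), so x = (K_2 − K_1)/(3.343 − 2.753) = 13.1135/0.59 = 22.2 km.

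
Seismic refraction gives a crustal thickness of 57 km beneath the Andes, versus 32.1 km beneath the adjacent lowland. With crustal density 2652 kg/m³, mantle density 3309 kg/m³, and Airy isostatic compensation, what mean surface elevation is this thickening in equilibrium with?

Excess crust Δ = 57 km − 32.1 km = 24.9 km, split between elevation h and root r with h + r = Δ.
Airy balance ρ_c h = (ρ_m − ρ_c) r gives r = h ρ_c/(ρ_m − ρ_c), so h (1 + ρ_c/(ρ_m − ρ_c)) = Δ, i.e. h = Δ (ρ_m − ρ_c)/ρ_m.
h = 24.9 km × 657/3309 = 4.94 km.

4.94 km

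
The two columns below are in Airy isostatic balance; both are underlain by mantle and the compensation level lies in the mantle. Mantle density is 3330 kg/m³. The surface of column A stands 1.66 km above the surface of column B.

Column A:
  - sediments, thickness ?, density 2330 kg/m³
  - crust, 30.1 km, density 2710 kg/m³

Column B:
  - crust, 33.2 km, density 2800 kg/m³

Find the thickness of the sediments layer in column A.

Take the compensation level at the base of the deeper column (depth z_c below the surface of column A) and equate Σ ρ_i t_i down to z_c; mantle fills any gap and the z_c terms cancel.
Column A: x×2330 + 30.1×2710 + (z_c − 30.1 − x)×3330
Column B: 1.66×0 + 33.2×2800 + (z_c − 1.66 − 33.2)×3330
The z_c×3330 term appears on both sides and cancels. Collect the known terms of each column as K = Σ(ρt)_known − 3330 × (depth of known layers): K_A = 81571 − 3330×30.1 = −18662; K_B = 92960 − 3330×(1.66 + 33.2) = −23123.8.
Balance: K_A − x×(3330 − 2330) = K_B, so x = (K_A − K_B)/(3330 − 2330) = 4461.8/1000 = 4.46 km.

4.46 km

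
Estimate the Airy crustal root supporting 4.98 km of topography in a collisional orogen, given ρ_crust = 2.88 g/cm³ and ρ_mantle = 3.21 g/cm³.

For local isostatic compensation: the weight of the topography is balanced by the buoyancy of the root, ρ_c h = (ρ_m − ρ_c) r.
r = h · ρ_c / (ρ_m − ρ_c) = 4.98 km × 2.88 / (3.21 − 2.88) = 43.5 km.

43.5 km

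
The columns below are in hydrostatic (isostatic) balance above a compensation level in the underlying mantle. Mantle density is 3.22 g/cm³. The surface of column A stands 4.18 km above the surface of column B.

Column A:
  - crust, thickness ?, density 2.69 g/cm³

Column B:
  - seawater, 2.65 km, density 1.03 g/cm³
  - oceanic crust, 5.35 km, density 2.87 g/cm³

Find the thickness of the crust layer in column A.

Take the compensation level at the base of the deeper column (depth z_c below the surface of column A) and equate Σ ρ_i t_i down to z_c; mantle fills any gap and the z_c terms cancel.
Column A: x×2.69 + (z_c − 0 − x)×3.22
Column B: 4.18×0 + 2.65×1.03 + 5.35×2.87 + (z_c − 4.18 − 8)×3.22
The z_c×3.22 term appears on both sides and cancels. Collect the known terms of each column as K = Σ(ρt)_known − 3.22 × (depth of known layers): K_A = 0 − 3.22×0 = 0; K_B = 18.084 − 3.22×(4.18 + 8) = −21.1356.
Balance: K_A − x×(3.22 − 2.69) = K_B, so x = (K_A − K_B)/(3.22 − 2.69) = 21.1356/0.53 = 39.9 km.

39.9 km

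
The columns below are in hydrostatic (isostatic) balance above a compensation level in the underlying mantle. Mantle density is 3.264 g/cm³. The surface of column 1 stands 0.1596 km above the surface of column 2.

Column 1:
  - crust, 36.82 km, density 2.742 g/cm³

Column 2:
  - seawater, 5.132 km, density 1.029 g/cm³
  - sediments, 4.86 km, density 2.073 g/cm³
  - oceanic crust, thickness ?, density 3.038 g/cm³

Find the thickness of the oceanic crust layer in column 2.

6.38 km

Take the compensation level at the base of the deeper column (depth z_c below the surface of column 1) and equate Σ ρ_i t_i down to z_c; mantle fills any gap and the z_c terms cancel.
Column 1: 36.82×2.742 + (z_c − 36.82)×3.264
Column 2: 0.1596×0 + 5.132×1.029 + 4.86×2.073 + x×3.038 + (z_c − 0.1596 − 9.992 − x)×3.264
The z_c×3.264 term appears on both sides and cancels. Collect the known terms of each column as K = Σ(ρt)_known − 3.264 × (depth of known layers): K_1 = 100.96044 − 3.264×36.82 = −19.22004; K_2 = 15.355608 − 3.264×(0.1596 + 9.992) = −17.7792144.
Balance: K_1 = K_2 − x×(3.264 − 3.038), so x = (K_2 − K_1)/(3.264 − 3.038) = 1.44083/0.226 = 6.38 km.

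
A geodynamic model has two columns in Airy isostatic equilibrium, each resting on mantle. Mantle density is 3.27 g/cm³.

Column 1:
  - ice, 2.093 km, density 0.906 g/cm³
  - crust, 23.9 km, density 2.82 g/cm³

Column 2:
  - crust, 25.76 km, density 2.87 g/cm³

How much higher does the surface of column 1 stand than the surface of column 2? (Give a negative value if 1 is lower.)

1.65 km

For any compensation level in the mantle, the mantle terms cancel and isostasy reduces to e = (Σt_1 − Σt_2) − (Σ(ρt)_1 − Σ(ρt)_2) / ρ_m.
Σt_1 = 25.993 km; Σt_2 = 25.76 km; Σ(ρt)_1 = 69.294258; Σ(ρt)_2 = 73.9312 (in km·g/cm³).
e = (25.993 − 25.76) − (69.294258 − 73.9312) / 3.27 = 1.65 km.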